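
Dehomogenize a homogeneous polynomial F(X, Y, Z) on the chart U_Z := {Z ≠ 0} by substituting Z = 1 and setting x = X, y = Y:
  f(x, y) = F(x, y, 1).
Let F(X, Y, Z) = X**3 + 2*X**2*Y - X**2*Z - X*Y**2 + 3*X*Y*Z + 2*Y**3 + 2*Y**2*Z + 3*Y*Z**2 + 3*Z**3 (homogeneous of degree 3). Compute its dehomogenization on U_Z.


f(x, y) = x**3 + 2*x**2*y - x**2 - x*y**2 + 3*x*y + 2*y**3 + 2*y**2 + 3*y + 3

On U_Z we set Z = 1. Each monomial c·X^i·Y^j·Z^k in F becomes c·x^i·y^j·1^k = c·x^i·y^j.
Substituting Z = 1: F(X, Y, 1) = x**3 + 2*x**2*y - x**2 - x*y**2 + 3*x*y + 2*y**3 + 2*y**2 + 3*y + 3.
Note: deg(f) ≤ deg(F) = 3; strict inequality happens when F is divisible by Z (lost terms).


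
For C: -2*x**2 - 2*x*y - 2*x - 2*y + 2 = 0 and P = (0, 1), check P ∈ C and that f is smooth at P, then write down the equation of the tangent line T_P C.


Tangent line at P: -4*x - 2*y + 2 = 0.

Step 1: f(0, 1) = 0, so P lies on C.
Step 2: partial derivatives
  f_x(x, y) = -4*x - 2*y - 2, f_y(x, y) = -2*x - 2.
  f_x(P) = -4, f_y(P) = -2 (gradient nonzero, so P is smooth).
Step 3: tangent line at P: -4·(x − 0) + -2·(y − 1) = 0.
Expanding: -4*x - 2*y + 2 = 0.


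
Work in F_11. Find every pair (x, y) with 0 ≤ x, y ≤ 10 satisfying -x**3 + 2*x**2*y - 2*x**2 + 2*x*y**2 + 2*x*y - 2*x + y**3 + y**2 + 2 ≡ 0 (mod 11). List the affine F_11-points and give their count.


Affine F_11-points: {(2, 1), (3, 9), (4, 2), (4, 9), (5, 2), (5, 4), (5, 5), (6, 5), (8, 5), (9, 9), (10, 7), (10, 8)}; count = 12.

For each of the 121 pairs (x, y) ∈ F_11², evaluate f(x, y) mod 11. Record the zeros.
  x = 0: [0↦2, 1↦4, 2↦3, 3↦5, 4↦5, 5↦9, 6↦1, 7↦9, 8↦6, 9↦9, 10↦2]  zeros at y ∈ ∅
  x = 1: [0↦8, 1↦5, 2↦3, 3↦8, 4↦4, 5↦8, 6↦4, 7↦9, 8↦7, 9↦4, 10↦6]  zeros at y ∈ ∅
  x = 2: [0↦4, 1↦0, 2↦1, 3↦2, 4↦9, 5↦6, 6↦10, 7↦5, 8↦8, 9↦3, 10↦7]  zeros at y ∈ {1}
  x = 3: [0↦6, 1↦5, 2↦2, 3↦3, 4↦3, 5↦8, 6↦2, 7↦2, 8↦3, 9↦0, 10↦10]  zeros at y ∈ {9}
  x = 4: [0↦8, 1↦3, 2↦0, 3↦5, 4↦2, 5↦8, 6↦7, 7↦5, 8↦8, 9↦0, 10↦9]  zeros at y ∈ {2, 9}
  x = 5: [0↦4, 1↦10, 2↦0, 3↦2, 4↦0, 5↦0, 6↦8, 7↦8, 8↦6, 9↦8, 10↦9]  zeros at y ∈ {2, 4, 5}
  x = 6: [0↦10, 1↦9, 2↦7, 3↦10, 4↦2, 5↦0, 6↦10, 7↦5, 8↦2, 9↦7, 10↦4]  zeros at y ∈ {5}
  x = 7: [0↦9, 1↦5, 2↦4, 3↦1, 4↦2, 5↦2, 6↦7, 7↦1, 8↦1, 9↦2, 10↦10]  zeros at y ∈ ∅
  x = 8: [0↦6, 1↦3, 2↦7, 3↦2, 4↦5, 5↦0, 6↦4, 7↦1, 8↦8, 9↦9, 10↦10]  zeros at y ∈ {5}
  x = 9: [0↦6, 1↦8, 2↦10, 3↦7, 4↦5, 5↦10, 6↦6, 7↦10, 8↦6, 9↦0, 10↦9]  zeros at y ∈ {9}
  x = 10: [0↦3, 1↦3, 2↦7, 3↦10, 4↦7, 5↦4, 6↦7, 7↦0, 8↦0, 9↦2, 10↦1]  zeros at y ∈ {7, 8}
Collecting zeros: affine points = {(2, 1), (3, 9), (4, 2), (4, 9), (5, 2), (5, 4), (5, 5), (6, 5), (8, 5), (9, 9), (10, 7), (10, 8)}.
Total count |C(F_11)_aff| = 12.


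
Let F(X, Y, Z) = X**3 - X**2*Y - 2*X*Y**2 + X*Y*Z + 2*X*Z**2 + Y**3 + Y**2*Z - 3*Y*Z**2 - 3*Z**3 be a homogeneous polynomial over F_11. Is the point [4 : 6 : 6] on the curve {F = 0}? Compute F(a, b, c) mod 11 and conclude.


F(4,6,6) ≡ 7 (mod 11); P is NOT on the curve.

Evaluate F(4, 6, 6) term-by-term (mod 11).
  X**3 ↦ 1·64·1·1 = 64
  -X**2*Y ↦ -1·16·6·1 = -96
  -2*X*Y**2 ↦ -2·4·36·1 = -288
  X*Y*Z ↦ 1·4·6·6 = 144
  2*X*Z**2 ↦ 2·4·1·36 = 288
  Y**3 ↦ 1·1·216·1 = 216
  Y**2*Z ↦ 1·1·36·6 = 216
  -3*Y*Z**2 ↦ -3·1·6·36 = -648
  -3*Z**3 ↦ -3·1·1·216 = -648
Sum: F(4, 6, 6) = (64) + (-96) + (-288) + (144) + (288) + (216) + (216) + (-648) + (-648) = -752.
Reducing mod 11: -752 ≡ 7 (mod 11).
Since F(a, b, c) ≡ 7 ≠ 0 (mod 11), P does NOT lie on the curve.


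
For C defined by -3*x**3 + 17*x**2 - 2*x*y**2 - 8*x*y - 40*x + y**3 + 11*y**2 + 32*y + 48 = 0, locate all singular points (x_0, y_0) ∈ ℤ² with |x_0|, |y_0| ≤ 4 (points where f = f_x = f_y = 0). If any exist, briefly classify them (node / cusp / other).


Singular points: {(2, -2)}; classification: node.

Compute partial derivatives:
  f_x = -9*x**2 + 34*x - 2*y**2 - 8*y - 40.
  f_y = -4*x*y - 8*x + 3*y**2 + 22*y + 32.
Scan x_0 ∈ {−4, ..., 4}. For each x_0, f_y(x_0, y) is a polynomial in y; find its integer roots y ∈ {−4, ..., 4}, then test f_x and f at those candidates.
  x = -4: f_y(-4, y) = 3*y**2 + 38*y + 64; vanishes at y ∈ {-2}. (-4, -2): f_x = -312 ≠ 0.
  x = -3: f_y(-3, y) = 3*y**2 + 34*y + 56; vanishes at y ∈ {-2}. (-3, -2): f_x = -215 ≠ 0.
  x = -2: f_y(-2, y) = 3*y**2 + 30*y + 48; vanishes at y ∈ {-2}. (-2, -2): f_x = -136 ≠ 0.
  x = -1: f_y(-1, y) = 3*y**2 + 26*y + 40; vanishes at y ∈ {-2}. (-1, -2): f_x = -75 ≠ 0.
  x = 0: f_y(0, y) = 3*y**2 + 22*y + 32; vanishes at y ∈ {-2}. (0, -2): f_x = -32 ≠ 0.
  x = 1: f_y(1, y) = 3*y**2 + 18*y + 24; vanishes at y ∈ {-4, -2}. (1, -4): f_x = -15 ≠ 0; (1, -2): f_x = -7 ≠ 0.
  x = 2: f_y(2, y) = 3*y**2 + 14*y + 16; vanishes at y ∈ {-2}. (2, -2): f_x = 0, f = 0 — SINGULAR.
  x = 3: f_y(3, y) = 3*y**2 + 10*y + 8; vanishes at y ∈ {-2}. (3, -2): f_x = -11 ≠ 0.
  x = 4: f_y(4, y) = 3*y**2 + 6*y; vanishes at y ∈ {-2, 0}. (4, -2): f_x = -40 ≠ 0; (4, 0): f_x = -48 ≠ 0.
Only singular point on the grid: (2, -2).
Classify: substitute x = 2 + u, y = -2 + v and expand: f = -3*u**3 - u**2 - 2*u*v**2 + v**3 + v**2.
No constant or linear terms (consistent with a singular point). Quadratic part: -u**2 + v**2. Cubic part: -3*u**3 - 2*u*v**2 + v**3.
The quadratic part v**2 - u**2 = (v − u)(v + u) splits into two distinct linear factors, so there are two distinct tangent lines y − -2 = ±(x − 2) — this is a node (ordinary double point).
Classification: node.


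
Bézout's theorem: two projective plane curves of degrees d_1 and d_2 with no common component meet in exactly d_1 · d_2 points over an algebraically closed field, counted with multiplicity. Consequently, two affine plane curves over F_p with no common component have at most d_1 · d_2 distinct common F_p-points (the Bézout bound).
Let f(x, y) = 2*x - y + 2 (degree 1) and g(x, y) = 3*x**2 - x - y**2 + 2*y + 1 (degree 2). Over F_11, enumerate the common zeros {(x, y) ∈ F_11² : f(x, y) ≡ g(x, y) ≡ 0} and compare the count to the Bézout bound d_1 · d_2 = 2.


Common zeros: ∅; count = 0; Bézout bound = 2.

deg(f) = 1, deg(g) = 2, so Bézout bound = 2.
Scan x ∈ F_11. For each x, list the y ∈ F_11 with f(x, y) ≡ 0 and those with g(x, y) ≡ 0 (mod 11); the common zeros in that column are the intersection.
  x = 0: f ≡ 0 at y ∈ {2}; g ≡ 0 at y ∈ ∅; common: ∅.
  x = 1: f ≡ 0 at y ∈ {4}; g ≡ 0 at y ∈ {3, 10}; common: ∅.
  x = 2: f ≡ 0 at y ∈ {6}; g ≡ 0 at y ∈ {0, 2}; common: ∅.
  x = 3: f ≡ 0 at y ∈ {8}; g ≡ 0 at y ∈ {3, 10}; common: ∅.
  x = 4: f ≡ 0 at y ∈ {10}; g ≡ 0 at y ∈ ∅; common: ∅.
  x = 5: f ≡ 0 at y ∈ {1}; g ≡ 0 at y ∈ ∅; common: ∅.
  x = 6: f ≡ 0 at y ∈ {3}; g ≡ 0 at y ∈ {5, 8}; common: ∅.
  x = 7: f ≡ 0 at y ∈ {5}; g ≡ 0 at y ∈ ∅; common: ∅.
  x = 8: f ≡ 0 at y ∈ {7}; g ≡ 0 at y ∈ ∅; common: ∅.
  x = 9: f ≡ 0 at y ∈ {9}; g ≡ 0 at y ∈ {5, 8}; common: ∅.
  x = 10: f ≡ 0 at y ∈ {0}; g ≡ 0 at y ∈ ∅; common: ∅.
Collecting: common zeros = ∅, so the count is 0.
Comparison with the Bézout bound: 0 ≤ 2 = deg(f)·deg(g), as expected for curves with no common component (the affine F_11-count falls short of the bound because intersections may lie at infinity, over extension fields, or carry multiplicity).


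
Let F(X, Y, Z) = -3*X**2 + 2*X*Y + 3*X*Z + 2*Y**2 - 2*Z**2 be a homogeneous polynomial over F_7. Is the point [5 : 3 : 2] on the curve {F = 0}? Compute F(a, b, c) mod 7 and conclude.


F(5,3,2) ≡ 2 (mod 7); P is NOT on the curve.

Evaluate F(5, 3, 2) term-by-term (mod 7).
  -3*X**2 ↦ -3·25·1·1 = -75
  2*X*Y ↦ 2·5·3·1 = 30
  3*X*Z ↦ 3·5·1·2 = 30
  2*Y**2 ↦ 2·1·9·1 = 18
  -2*Z**2 ↦ -2·1·1·4 = -8
Sum: F(5, 3, 2) = (-75) + (30) + (30) + (18) + (-8) = -5.
Reducing mod 7: -5 ≡ 2 (mod 7).
Since F(a, b, c) ≡ 2 ≠ 0 (mod 7), P does NOT lie on the curve.


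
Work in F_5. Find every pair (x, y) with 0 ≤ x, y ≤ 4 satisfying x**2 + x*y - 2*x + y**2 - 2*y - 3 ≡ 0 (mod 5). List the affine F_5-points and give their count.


Affine F_5-points: {(0, 3), (0, 4), (3, 0), (3, 4), (4, 0), (4, 3)}; count = 6.

For each of the 25 pairs (x, y) ∈ F_5², evaluate f(x, y) mod 5. Record the zeros.
  x = 0: [0↦2, 1↦1, 2↦2, 3↦0, 4↦0]  zeros at y ∈ {3, 4}
  x = 1: [0↦1, 1↦1, 2↦3, 3↦2, 4↦3]  zeros at y ∈ ∅
  x = 2: [0↦2, 1↦3, 2↦1, 3↦1, 4↦3]  zeros at y ∈ ∅
  x = 3: [0↦0, 1↦2, 2↦1, 3↦2, 4↦0]  zeros at y ∈ {0, 4}
  x = 4: [0↦0, 1↦3, 2↦3, 3↦0, 4↦4]  zeros at y ∈ {0, 3}
Collecting zeros: affine points = {(0, 3), (0, 4), (3, 0), (3, 4), (4, 0), (4, 3)}.
Total count |C(F_5)_aff| = 6.


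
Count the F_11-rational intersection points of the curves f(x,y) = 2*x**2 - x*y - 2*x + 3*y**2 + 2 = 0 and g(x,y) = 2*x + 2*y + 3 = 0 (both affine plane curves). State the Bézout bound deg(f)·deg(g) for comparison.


Common zeros: ∅; count = 0; Bézout bound = 2.

deg(f) = 2, deg(g) = 1, so Bézout bound = 2.
Scan x ∈ F_11. For each x, list the y ∈ F_11 with f(x, y) ≡ 0 and those with g(x, y) ≡ 0 (mod 11); the common zeros in that column are the intersection.
  x = 0: f ≡ 0 at y ∈ {5, 6}; g ≡ 0 at y ∈ {4}; common: ∅.
  x = 1: f ≡ 0 at y ∈ ∅; g ≡ 0 at y ∈ {3}; common: ∅.
  x = 2: f ≡ 0 at y ∈ {9, 10}; g ≡ 0 at y ∈ {2}; common: ∅.
  x = 3: f ≡ 0 at y ∈ ∅; g ≡ 0 at y ∈ {1}; common: ∅.
  x = 4: f ≡ 0 at y ∈ {6, 10}; g ≡ 0 at y ∈ {0}; common: ∅.
  x = 5: f ≡ 0 at y ∈ {2, 7}; g ≡ 0 at y ∈ {10}; common: ∅.
  x = 6: f ≡ 0 at y ∈ ∅; g ≡ 0 at y ∈ {9}; common: ∅.
  x = 7: f ≡ 0 at y ∈ ∅; g ≡ 0 at y ∈ {8}; common: ∅.
  x = 8: f ≡ 0 at y ∈ {2, 8}; g ≡ 0 at y ∈ {7}; common: ∅.
  x = 9: f ≡ 0 at y ∈ {5, 9}; g ≡ 0 at y ∈ {6}; common: ∅.
  x = 10: f ≡ 0 at y ∈ ∅; g ≡ 0 at y ∈ {5}; common: ∅.
Collecting: common zeros = ∅, so the count is 0.
Comparison with the Bézout bound: 0 ≤ 2 = deg(f)·deg(g), as expected for curves with no common component (the affine F_11-count falls short of the bound because intersections may lie at infinity, over extension fields, or carry multiplicity).


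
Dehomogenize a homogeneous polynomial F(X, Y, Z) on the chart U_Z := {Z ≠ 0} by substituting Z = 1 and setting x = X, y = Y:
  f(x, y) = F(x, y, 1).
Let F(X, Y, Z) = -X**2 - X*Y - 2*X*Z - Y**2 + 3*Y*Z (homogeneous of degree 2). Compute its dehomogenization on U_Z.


f(x, y) = -x**2 - x*y - 2*x - y**2 + 3*y

On U_Z we set Z = 1. Each monomial c·X^i·Y^j·Z^k in F becomes c·x^i·y^j·1^k = c·x^i·y^j.
Substituting Z = 1: F(X, Y, 1) = -x**2 - x*y - 2*x - y**2 + 3*y.
Note: deg(f) ≤ deg(F) = 2; strict inequality happens when F is divisible by Z (lost terms).


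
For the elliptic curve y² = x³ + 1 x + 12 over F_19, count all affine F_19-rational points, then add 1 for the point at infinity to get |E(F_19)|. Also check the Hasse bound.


Affine points = {(3, 2), (3, 17), (4, 2), (4, 17), (5, 3), (5, 16), (6, 5), (6, 14), (7, 1), (7, 18), (8, 0), (9, 3), (9, 16), (11, 9), (11, 10), (12, 2), (12, 17), (15, 1), (15, 18), (16, 1), (16, 18)}; affine count = 21; |E(F_19)| = 22.

Discriminant check: Δ ∝ 4a³ + 27b² = 4·1³ + 27·12² = 4·1 + 27·144 ≡ 16 (mod 19). Nonzero ⇒ E is nonsingular.
For each x ∈ F_19, compute rhs = x³ + 1·x + 12 mod 19, then count y ∈ F_19 with y² ≡ rhs.
  x = 0: rhs = 12, matching y values: none (0 points).
  x = 1: rhs = 14, matching y values: none (0 points).
  x = 2: rhs = 3, matching y values: none (0 points).
  x = 3: rhs = 4, matching y values: 2, 17 (2 points).
  x = 4: rhs = 4, matching y values: 2, 17 (2 points).
  x = 5: rhs = 9, matching y values: 3, 16 (2 points).
  x = 6: rhs = 6, matching y values: 5, 14 (2 points).
  x = 7: rhs = 1, matching y values: 1, 18 (2 points).
  x = 8: rhs = 0, matching y values: 0 (1 points).
  x = 9: rhs = 9, matching y values: 3, 16 (2 points).
  x = 10: rhs = 15, matching y values: none (0 points).
  x = 11: rhs = 5, matching y values: 9, 10 (2 points).
  x = 12: rhs = 4, matching y values: 2, 17 (2 points).
  x = 13: rhs = 18, matching y values: none (0 points).
  x = 14: rhs = 15, matching y values: none (0 points).
  x = 15: rhs = 1, matching y values: 1, 18 (2 points).
  x = 16: rhs = 1, matching y values: 1, 18 (2 points).
  x = 17: rhs = 2, matching y values: none (0 points).
  x = 18: rhs = 10, matching y values: none (0 points).
Total affine count: 21.
Full point count |E(F_19)| = 21 + 1 = 22.
Hasse bound: |22 − (19+1)| = |2| = 2 ≤ 2√19 ≈ 8.7178 ✓.


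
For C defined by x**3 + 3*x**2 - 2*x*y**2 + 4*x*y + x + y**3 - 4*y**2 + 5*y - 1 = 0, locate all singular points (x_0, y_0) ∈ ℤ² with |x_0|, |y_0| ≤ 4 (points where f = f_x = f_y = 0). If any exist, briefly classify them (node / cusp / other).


Singular points: {(-1, 1)}; classification: cusp.

Compute partial derivatives:
  f_x = 3*x**2 + 6*x - 2*y**2 + 4*y + 1.
  f_y = -4*x*y + 4*x + 3*y**2 - 8*y + 5.
Scan x_0 ∈ {−4, ..., 4}. For each x_0, f_y(x_0, y) is a polynomial in y; find its integer roots y ∈ {−4, ..., 4}, then test f_x and f at those candidates.
  x = -4: f_y(-4, y) = 3*y**2 + 8*y - 11; vanishes at y ∈ {1}. (-4, 1): f_x = 27 ≠ 0.
  x = -3: f_y(-3, y) = 3*y**2 + 4*y - 7; vanishes at y ∈ {1}. (-3, 1): f_x = 12 ≠ 0.
  x = -2: f_y(-2, y) = 3*y**2 - 3; vanishes at y ∈ {-1, 1}. (-2, -1): f_x = -5 ≠ 0; (-2, 1): f_x = 3 ≠ 0.
  x = -1: f_y(-1, y) = 3*y**2 - 4*y + 1; vanishes at y ∈ {1}. (-1, 1): f_x = 0, f = 0 — SINGULAR.
  x = 0: f_y(0, y) = 3*y**2 - 8*y + 5; vanishes at y ∈ {1}. (0, 1): f_x = 3 ≠ 0.
  x = 1: f_y(1, y) = 3*y**2 - 12*y + 9; vanishes at y ∈ {1, 3}. (1, 1): f_x = 12 ≠ 0; (1, 3): f_x = 4 ≠ 0.
  x = 2: f_y(2, y) = 3*y**2 - 16*y + 13; vanishes at y ∈ {1}. (2, 1): f_x = 27 ≠ 0.
  x = 3: f_y(3, y) = 3*y**2 - 20*y + 17; vanishes at y ∈ {1}. (3, 1): f_x = 48 ≠ 0.
  x = 4: f_y(4, y) = 3*y**2 - 24*y + 21; vanishes at y ∈ {1}. (4, 1): f_x = 75 ≠ 0.
Only singular point on the grid: (-1, 1).
Classify: substitute x = -1 + u, y = 1 + v and expand: f = u**3 - 2*u*v**2 + v**3 + v**2.
No constant or linear terms (consistent with a singular point). Quadratic part: v**2. Cubic part: u**3 - 2*u*v**2 + v**3.
The quadratic part v**2 is a perfect square, so there is a single (double) tangent line v = 0, i.e. y = 1. Restricting the cubic part to that line (v = 0) leaves u**3 ≠ 0, so f is not divisible by v and the branch is v² ≈ -u**3 to lowest order — this is a cusp.
Classification: cusp.


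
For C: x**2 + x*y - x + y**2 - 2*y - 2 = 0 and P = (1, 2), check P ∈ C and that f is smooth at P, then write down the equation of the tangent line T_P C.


Tangent line at P: 3*x + 3*y - 9 = 0.

Step 1: f(1, 2) = 0, so P lies on C.
Step 2: partial derivatives
  f_x(x, y) = 2*x + y - 1, f_y(x, y) = x + 2*y - 2.
  f_x(P) = 3, f_y(P) = 3 (gradient nonzero, so P is smooth).
Step 3: tangent line at P: 3·(x − 1) + 3·(y − 2) = 0.
Expanding: 3*x + 3*y - 9 = 0.


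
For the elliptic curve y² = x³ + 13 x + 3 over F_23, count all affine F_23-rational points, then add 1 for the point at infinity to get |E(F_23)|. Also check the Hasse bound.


Affine points = {(0, 7), (0, 16), (3, 0), (4, 2), (4, 21), (5, 3), (5, 20), (7, 0), (10, 11), (10, 12), (12, 1), (12, 22), (13, 0), (14, 10), (14, 13), (15, 10), (15, 13), (16, 11), (16, 12), (17, 10), (17, 13), (19, 5), (19, 18), (20, 11), (20, 12), (22, 9), (22, 14)}; affine count = 27; |E(F_23)| = 28.

Discriminant check: Δ ∝ 4a³ + 27b² = 4·13³ + 27·3² = 4·2197 + 27·9 ≡ 15 (mod 23). Nonzero ⇒ E is nonsingular.
For each x ∈ F_23, compute rhs = x³ + 13·x + 3 mod 23, then count y ∈ F_23 with y² ≡ rhs.
  x = 0: rhs = 3, matching y values: 7, 16 (2 points).
  x = 1: rhs = 17, matching y values: none (0 points).
  x = 2: rhs = 14, matching y values: none (0 points).
  x = 3: rhs = 0, matching y values: 0 (1 points).
  x = 4: rhs = 4, matching y values: 2, 21 (2 points).
  x = 5: rhs = 9, matching y values: 3, 20 (2 points).
  x = 6: rhs = 21, matching y values: none (0 points).
  x = 7: rhs = 0, matching y values: 0 (1 points).
  x = 8: rhs = 21, matching y values: none (0 points).
  x = 9: rhs = 21, matching y values: none (0 points).
  x = 10: rhs = 6, matching y values: 11, 12 (2 points).
  x = 11: rhs = 5, matching y values: none (0 points).
  x = 12: rhs = 1, matching y values: 1, 22 (2 points).
  x = 13: rhs = 0, matching y values: 0 (1 points).
  x = 14: rhs = 8, matching y values: 10, 13 (2 points).
  x = 15: rhs = 8, matching y values: 10, 13 (2 points).
  x = 16: rhs = 6, matching y values: 11, 12 (2 points).
  x = 17: rhs = 8, matching y values: 10, 13 (2 points).
  x = 18: rhs = 20, matching y values: none (0 points).
  x = 19: rhs = 2, matching y values: 5, 18 (2 points).
  x = 20: rhs = 6, matching y values: 11, 12 (2 points).
  x = 21: rhs = 15, matching y values: none (0 points).
  x = 22: rhs = 12, matching y values: 9, 14 (2 points).
Total affine count: 27.
Full point count |E(F_23)| = 27 + 1 = 28.
Hasse bound: |28 − (23+1)| = |4| = 4 ≤ 2√23 ≈ 9.5917 ✓.


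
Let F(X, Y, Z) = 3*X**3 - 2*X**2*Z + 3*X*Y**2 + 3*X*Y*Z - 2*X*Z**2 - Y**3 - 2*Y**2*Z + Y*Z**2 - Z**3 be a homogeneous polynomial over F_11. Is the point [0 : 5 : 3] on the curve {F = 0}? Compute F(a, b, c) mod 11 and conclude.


F(0,5,3) ≡ 7 (mod 11); P is NOT on the curve.

Evaluate F(0, 5, 3) term-by-term (mod 11).
  3*X**3 ↦ 3·0·1·1 = 0
  -2*X**2*Z ↦ -2·0·1·3 = 0
  3*X*Y**2 ↦ 3·0·25·1 = 0
  3*X*Y*Z ↦ 3·0·5·3 = 0
  -2*X*Z**2 ↦ -2·0·1·9 = 0
  -Y**3 ↦ -1·1·125·1 = -125
  -2*Y**2*Z ↦ -2·1·25·3 = -150
  Y*Z**2 ↦ 1·1·5·9 = 45
  -Z**3 ↦ -1·1·1·27 = -27
Sum: F(0, 5, 3) = (0) + (0) + (0) + (0) + (0) + (-125) + (-150) + (45) + (-27) = -257.
Reducing mod 11: -257 ≡ 7 (mod 11).
Since F(a, b, c) ≡ 7 ≠ 0 (mod 11), P does NOT lie on the curve.


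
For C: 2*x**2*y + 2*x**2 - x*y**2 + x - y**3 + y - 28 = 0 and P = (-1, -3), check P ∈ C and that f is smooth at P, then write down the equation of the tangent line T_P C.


Tangent line at P: -30*y - 90 = 0.

Step 1: f(-1, -3) = 0, so P lies on C.
Step 2: partial derivatives
  f_x(x, y) = 4*x*y + 4*x - y**2 + 1, f_y(x, y) = 2*x**2 - 2*x*y - 3*y**2 + 1.
  f_x(P) = 0, f_y(P) = -30 (gradient nonzero, so P is smooth).
Step 3: tangent line at P: 0·(x − -1) + -30·(y − -3) = 0.
Expanding: -30*y - 90 = 0.


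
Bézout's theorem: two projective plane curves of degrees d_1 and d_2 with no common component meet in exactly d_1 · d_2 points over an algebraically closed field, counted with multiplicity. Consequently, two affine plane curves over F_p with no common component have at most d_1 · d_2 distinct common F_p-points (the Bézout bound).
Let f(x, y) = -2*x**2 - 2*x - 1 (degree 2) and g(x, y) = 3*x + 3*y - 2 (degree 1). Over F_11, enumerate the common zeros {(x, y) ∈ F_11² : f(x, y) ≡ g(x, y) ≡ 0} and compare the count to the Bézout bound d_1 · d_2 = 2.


Common zeros: ∅; count = 0; Bézout bound = 2.

deg(f) = 2, deg(g) = 1, so Bézout bound = 2.
Scan x ∈ F_11. For each x, list the y ∈ F_11 with f(x, y) ≡ 0 and those with g(x, y) ≡ 0 (mod 11); the common zeros in that column are the intersection.
  x = 0: f ≡ 0 at y ∈ ∅; g ≡ 0 at y ∈ {8}; common: ∅.
  x = 1: f ≡ 0 at y ∈ ∅; g ≡ 0 at y ∈ {7}; common: ∅.
  x = 2: f ≡ 0 at y ∈ ∅; g ≡ 0 at y ∈ {6}; common: ∅.
  x = 3: f ≡ 0 at y ∈ ∅; g ≡ 0 at y ∈ {5}; common: ∅.
  x = 4: f ≡ 0 at y ∈ ∅; g ≡ 0 at y ∈ {4}; common: ∅.
  x = 5: f ≡ 0 at y ∈ ∅; g ≡ 0 at y ∈ {3}; common: ∅.
  x = 6: f ≡ 0 at y ∈ ∅; g ≡ 0 at y ∈ {2}; common: ∅.
  x = 7: f ≡ 0 at y ∈ ∅; g ≡ 0 at y ∈ {1}; common: ∅.
  x = 8: f ≡ 0 at y ∈ ∅; g ≡ 0 at y ∈ {0}; common: ∅.
  x = 9: f ≡ 0 at y ∈ ∅; g ≡ 0 at y ∈ {10}; common: ∅.
  x = 10: f ≡ 0 at y ∈ ∅; g ≡ 0 at y ∈ {9}; common: ∅.
Collecting: common zeros = ∅, so the count is 0.
Comparison with the Bézout bound: 0 ≤ 2 = deg(f)·deg(g), as expected for curves with no common component (the affine F_11-count falls short of the bound because intersections may lie at infinity, over extension fields, or carry multiplicity).


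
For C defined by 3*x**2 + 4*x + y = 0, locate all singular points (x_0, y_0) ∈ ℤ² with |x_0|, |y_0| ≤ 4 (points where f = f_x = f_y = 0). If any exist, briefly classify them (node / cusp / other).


No singular points in the scanned grid; C is smooth there.

Compute partial derivatives:
  f_x = 6*x + 4.
  f_y = 1.
f_y = 1 is a nonzero constant, so f_y never vanishes: no point (x, y) can satisfy f = f_x = f_y = 0. In particular no (x, y) ∈ {−4, ..., 4}² is singular; the curve is smooth.


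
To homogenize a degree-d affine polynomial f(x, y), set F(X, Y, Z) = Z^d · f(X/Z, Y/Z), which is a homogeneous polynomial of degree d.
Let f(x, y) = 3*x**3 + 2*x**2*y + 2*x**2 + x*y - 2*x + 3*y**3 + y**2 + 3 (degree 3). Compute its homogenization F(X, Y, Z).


F(X, Y, Z) = 3*X**3 + 2*X**2*Y + 2*X**2*Z + X*Y*Z - 2*X*Z**2 + 3*Y**3 + Y**2*Z + 3*Z**3

deg(f) = 3.
Substitute x = X/Z, y = Y/Z into f, then multiply by Z^3.
  monomial 3·x^3·y^0 ↦ 3·X^3·Y^0·Z^0.
  monomial 2·x^2·y^1 ↦ 2·X^2·Y^1·Z^0.
  monomial 2·x^2·y^0 ↦ 2·X^2·Y^0·Z^1.
  monomial 1·x^1·y^1 ↦ 1·X^1·Y^1·Z^1.
  monomial -2·x^1·y^0 ↦ -2·X^1·Y^0·Z^2.
  monomial 3·x^0·y^3 ↦ 3·X^0·Y^3·Z^0.
  monomial 1·x^0·y^2 ↦ 1·X^0·Y^2·Z^1.
  monomial 3·x^0·y^0 ↦ 3·X^0·Y^0·Z^3.
Collecting: F(X, Y, Z) = 3*X**3 + 2*X**2*Y + 2*X**2*Z + X*Y*Z - 2*X*Z**2 + 3*Y**3 + Y**2*Z + 3*Z**3.


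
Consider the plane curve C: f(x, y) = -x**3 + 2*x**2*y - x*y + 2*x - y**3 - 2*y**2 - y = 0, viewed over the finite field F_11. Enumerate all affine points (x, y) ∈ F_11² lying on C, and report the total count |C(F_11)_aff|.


Affine F_11-points: {(0, 0), (0, 10), (1, 3), (1, 7), (1, 10), (2, 5), (4, 4), (4, 7), (4, 9), (7, 1), (7, 2), (7, 6), (8, 10), (9, 7)}; count = 14.

For each of the 121 pairs (x, y) ∈ F_11², evaluate f(x, y) mod 11. Record the zeros.
  x = 0: [0↦0, 1↦7, 2↦4, 3↦7, 4↦10, 5↦7, 6↦3, 7↦3, 8↦1, 9↦2, 10↦0]  zeros at y ∈ {0, 10}
  x = 1: [0↦1, 1↦9, 2↦7, 3↦0, 4↦4, 5↦2, 6↦10, 7↦0, 8↦10, 9↦1, 10↦0]  zeros at y ∈ {3, 7, 10}
  x = 2: [0↦7, 1↦9, 2↦1, 3↦10, 4↦8, 5↦0, 6↦2, 7↦8, 8↦1, 9↦8, 10↦1]  zeros at y ∈ {5}
  x = 3: [0↦1, 1↦1, 2↦2, 3↦9, 4↦5, 5↦6, 6↦6, 7↦10, 8↦1, 9↦6, 10↦8]  zeros at y ∈ ∅
  x = 4: [0↦10, 1↦1, 2↦4, 3↦2, 4↦0, 5↦3, 6↦5, 7↦0, 8↦4, 9↦0, 10↦4]  zeros at y ∈ {4, 7, 9}
  x = 5: [0↦6, 1↦3, 2↦1, 3↦5, 4↦9, 5↦7, 6↦4, 7↦5, 8↦4, 9↦6, 10↦5]  zeros at y ∈ ∅
  x = 6: [0↦5, 1↦1, 2↦9, 3↦1, 4↦4, 5↦1, 6↦8, 7↦8, 8↦6, 9↦7, 10↦5]  zeros at y ∈ ∅
  x = 7: [0↦1, 1↦0, 2↦0, 3↦6, 4↦1, 5↦1, 6↦0, 7↦3, 8↦4, 9↦8, 10↦9]  zeros at y ∈ {1, 2, 6}
  x = 8: [0↦10, 1↦5, 2↦1, 3↦3, 4↦5, 5↦1, 6↦7, 7↦6, 8↦3, 9↦3, 10↦0]  zeros at y ∈ {10}
  x = 9: [0↦4, 1↦10, 2↦6, 3↦8, 4↦10, 5↦6, 6↦1, 7↦0, 8↦8, 9↦8, 10↦5]  zeros at y ∈ {7}
  x = 10: [0↦10, 1↦9, 2↦9, 3↦4, 4↦10, 5↦10, 6↦9, 7↦1, 8↦2, 9↦6, 10↦7]  zeros at y ∈ ∅
Collecting zeros: affine points = {(0, 0), (0, 10), (1, 3), (1, 7), (1, 10), (2, 5), (4, 4), (4, 7), (4, 9), (7, 1), (7, 2), (7, 6), (8, 10), (9, 7)}.
Total count |C(F_11)_aff| = 14.


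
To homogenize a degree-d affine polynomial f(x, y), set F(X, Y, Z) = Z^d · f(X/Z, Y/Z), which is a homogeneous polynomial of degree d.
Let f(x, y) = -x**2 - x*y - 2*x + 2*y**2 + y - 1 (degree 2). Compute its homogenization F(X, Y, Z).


F(X, Y, Z) = -X**2 - X*Y - 2*X*Z + 2*Y**2 + Y*Z - Z**2

deg(f) = 2.
Substitute x = X/Z, y = Y/Z into f, then multiply by Z^2.
  monomial -1·x^2·y^0 ↦ -1·X^2·Y^0·Z^0.
  monomial -1·x^1·y^1 ↦ -1·X^1·Y^1·Z^0.
  monomial -2·x^1·y^0 ↦ -2·X^1·Y^0·Z^1.
  monomial 2·x^0·y^2 ↦ 2·X^0·Y^2·Z^0.
  monomial 1·x^0·y^1 ↦ 1·X^0·Y^1·Z^1.
  monomial -1·x^0·y^0 ↦ -1·X^0·Y^0·Z^2.
Collecting: F(X, Y, Z) = -X**2 - X*Y - 2*X*Z + 2*Y**2 + Y*Z - Z**2.


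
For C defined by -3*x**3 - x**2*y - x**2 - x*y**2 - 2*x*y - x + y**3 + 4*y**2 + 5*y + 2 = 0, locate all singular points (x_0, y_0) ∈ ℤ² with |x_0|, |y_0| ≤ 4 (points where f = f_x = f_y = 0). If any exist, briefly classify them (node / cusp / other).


Singular points: {(0, -1)}; classification: cusp.

Compute partial derivatives:
  f_x = -9*x**2 - 2*x*y - 2*x - y**2 - 2*y - 1.
  f_y = -x**2 - 2*x*y - 2*x + 3*y**2 + 8*y + 5.
Scan x_0 ∈ {−4, ..., 4}. For each x_0, f_y(x_0, y) is a polynomial in y; find its integer roots y ∈ {−4, ..., 4}, then test f_x and f at those candidates.
  x = -4: f_y(-4, y) = 3*y**2 + 16*y - 3; no integer root y with |y| ≤ 4.
  x = -3: f_y(-3, y) = 3*y**2 + 14*y + 2; no integer root y with |y| ≤ 4.
  x = -2: f_y(-2, y) = 3*y**2 + 12*y + 5; no integer root y with |y| ≤ 4.
  x = -1: f_y(-1, y) = 3*y**2 + 10*y + 6; no integer root y with |y| ≤ 4.
  x = 0: f_y(0, y) = 3*y**2 + 8*y + 5; vanishes at y ∈ {-1}. (0, -1): f_x = 0, f = 0 — SINGULAR.
  x = 1: f_y(1, y) = 3*y**2 + 6*y + 2; no integer root y with |y| ≤ 4.
  x = 2: f_y(2, y) = 3*y**2 + 4*y - 3; no integer root y with |y| ≤ 4.
  x = 3: f_y(3, y) = 3*y**2 + 2*y - 10; no integer root y with |y| ≤ 4.
  x = 4: f_y(4, y) = 3*y**2 - 19; no integer root y with |y| ≤ 4.
Only singular point on the grid: (0, -1).
Classify: substitute x = 0 + u, y = -1 + v and expand: f = -3*u**3 - u**2*v - u*v**2 + v**3 + v**2.
No constant or linear terms (consistent with a singular point). Quadratic part: v**2. Cubic part: -3*u**3 - u**2*v - u*v**2 + v**3.
The quadratic part v**2 is a perfect square, so there is a single (double) tangent line v = 0, i.e. y = -1. Restricting the cubic part to that line (v = 0) leaves -3*u**3 ≠ 0, so f is not divisible by v and the branch is v² ≈ 3*u**3 to lowest order — this is a cusp.
Classification: cusp.


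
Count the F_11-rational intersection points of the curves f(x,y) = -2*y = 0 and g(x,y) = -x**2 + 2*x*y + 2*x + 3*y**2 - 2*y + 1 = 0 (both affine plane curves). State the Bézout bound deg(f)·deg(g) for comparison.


Common zeros: ∅; count = 0; Bézout bound = 2.

deg(f) = 1, deg(g) = 2, so Bézout bound = 2.
Scan x ∈ F_11. For each x, list the y ∈ F_11 with f(x, y) ≡ 0 and those with g(x, y) ≡ 0 (mod 11); the common zeros in that column are the intersection.
  x = 0: f ≡ 0 at y ∈ {0}; g ≡ 0 at y ∈ {3, 5}; common: ∅.
  x = 1: f ≡ 0 at y ∈ {0}; g ≡ 0 at y ∈ {5, 6}; common: ∅.
  x = 2: f ≡ 0 at y ∈ {0}; g ≡ 0 at y ∈ {6, 8}; common: ∅.
  x = 3: f ≡ 0 at y ∈ {0}; g ≡ 0 at y ∈ ∅; common: ∅.
  x = 4: f ≡ 0 at y ∈ {0}; g ≡ 0 at y ∈ ∅; common: ∅.
  x = 5: f ≡ 0 at y ∈ {0}; g ≡ 0 at y ∈ {4, 8}; common: ∅.
  x = 6: f ≡ 0 at y ∈ {0}; g ≡ 0 at y ∈ ∅; common: ∅.
  x = 7: f ≡ 0 at y ∈ {0}; g ≡ 0 at y ∈ ∅; common: ∅.
  x = 8: f ≡ 0 at y ∈ {0}; g ≡ 0 at y ∈ {3, 7}; common: ∅.
  x = 9: f ≡ 0 at y ∈ {0}; g ≡ 0 at y ∈ ∅; common: ∅.
  x = 10: f ≡ 0 at y ∈ {0}; g ≡ 0 at y ∈ ∅; common: ∅.
Collecting: common zeros = ∅, so the count is 0.
Comparison with the Bézout bound: 0 ≤ 2 = deg(f)·deg(g), as expected for curves with no common component (the affine F_11-count falls short of the bound because intersections may lie at infinity, over extension fields, or carry multiplicity).


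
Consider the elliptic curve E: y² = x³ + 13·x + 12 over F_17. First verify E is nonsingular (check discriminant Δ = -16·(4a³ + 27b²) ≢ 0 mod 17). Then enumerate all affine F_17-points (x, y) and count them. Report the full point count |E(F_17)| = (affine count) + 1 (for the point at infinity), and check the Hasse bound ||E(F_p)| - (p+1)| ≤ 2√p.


Affine points = {(1, 3), (1, 14), (4, 3), (4, 14), (5, 7), (5, 10), (6, 0), (7, 2), (7, 15), (8, 4), (8, 13), (9, 5), (9, 12), (12, 3), (12, 14), (13, 7), (13, 10), (16, 7), (16, 10)}; affine count = 19; |E(F_17)| = 20.

Discriminant check: Δ ∝ 4a³ + 27b² = 4·13³ + 27·12² = 4·2197 + 27·144 ≡ 11 (mod 17). Nonzero ⇒ E is nonsingular.
For each x ∈ F_17, compute rhs = x³ + 13·x + 12 mod 17, then count y ∈ F_17 with y² ≡ rhs.
  x = 0: rhs = 12, matching y values: none (0 points).
  x = 1: rhs = 9, matching y values: 3, 14 (2 points).
  x = 2: rhs = 12, matching y values: none (0 points).
  x = 3: rhs = 10, matching y values: none (0 points).
  x = 4: rhs = 9, matching y values: 3, 14 (2 points).
  x = 5: rhs = 15, matching y values: 7, 10 (2 points).
  x = 6: rhs = 0, matching y values: 0 (1 points).
  x = 7: rhs = 4, matching y values: 2, 15 (2 points).
  x = 8: rhs = 16, matching y values: 4, 13 (2 points).
  x = 9: rhs = 8, matching y values: 5, 12 (2 points).
  x = 10: rhs = 3, matching y values: none (0 points).
  x = 11: rhs = 7, matching y values: none (0 points).
  x = 12: rhs = 9, matching y values: 3, 14 (2 points).
  x = 13: rhs = 15, matching y values: 7, 10 (2 points).
  x = 14: rhs = 14, matching y values: none (0 points).
  x = 15: rhs = 12, matching y values: none (0 points).
  x = 16: rhs = 15, matching y values: 7, 10 (2 points).
Total affine count: 19.
Full point count |E(F_17)| = 19 + 1 = 20.
Hasse bound: |20 − (17+1)| = |2| = 2 ≤ 2√17 ≈ 8.2462 ✓.


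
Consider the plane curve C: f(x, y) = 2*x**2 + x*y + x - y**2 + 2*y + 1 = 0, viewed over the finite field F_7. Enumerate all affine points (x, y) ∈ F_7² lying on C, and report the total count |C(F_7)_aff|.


Affine F_7-points: {(0, 4), (0, 5), (1, 4), (1, 6), (2, 1), (2, 3), (3, 2), (3, 3), (4, 1), (4, 5), (5, 0), (6, 2), (6, 6)}; count = 13.

For each of the 49 pairs (x, y) ∈ F_7², evaluate f(x, y) mod 7. Record the zeros.
  x = 0: [0↦1, 1↦2, 2↦1, 3↦5, 4↦0, 5↦0, 6↦5]  zeros at y ∈ {4, 5}
  x = 1: [0↦4, 1↦6, 2↦6, 3↦4, 4↦0, 5↦1, 6↦0]  zeros at y ∈ {4, 6}
  x = 2: [0↦4, 1↦0, 2↦1, 3↦0, 4↦4, 5↦6, 6↦6]  zeros at y ∈ {1, 3}
  x = 3: [0↦1, 1↦5, 2↦0, 3↦0, 4↦5, 5↦1, 6↦2]  zeros at y ∈ {2, 3}
  x = 4: [0↦2, 1↦0, 2↦3, 3↦4, 4↦3, 5↦0, 6↦2]  zeros at y ∈ {1, 5}
  x = 5: [0↦0, 1↦6, 2↦3, 3↦5, 4↦5, 5↦3, 6↦6]  zeros at y ∈ {0}
  x = 6: [0↦2, 1↦2, 2↦0, 3↦3, 4↦4, 5↦3, 6↦0]  zeros at y ∈ {2, 6}
Collecting zeros: affine points = {(0, 4), (0, 5), (1, 4), (1, 6), (2, 1), (2, 3), (3, 2), (3, 3), (4, 1), (4, 5), (5, 0), (6, 2), (6, 6)}.
Total count |C(F_7)_aff| = 13.


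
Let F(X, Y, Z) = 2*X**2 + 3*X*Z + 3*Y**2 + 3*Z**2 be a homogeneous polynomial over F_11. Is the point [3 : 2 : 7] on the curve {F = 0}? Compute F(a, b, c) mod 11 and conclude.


F(3,2,7) ≡ 9 (mod 11); P is NOT on the curve.

Evaluate F(3, 2, 7) term-by-term (mod 11).
  2*X**2 ↦ 2·9·1·1 = 18
  3*X*Z ↦ 3·3·1·7 = 63
  3*Y**2 ↦ 3·1·4·1 = 12
  3*Z**2 ↦ 3·1·1·49 = 147
Sum: F(3, 2, 7) = (18) + (63) + (12) + (147) = 240.
Reducing mod 11: 240 ≡ 9 (mod 11).
Since F(a, b, c) ≡ 9 ≠ 0 (mod 11), P does NOT lie on the curve.


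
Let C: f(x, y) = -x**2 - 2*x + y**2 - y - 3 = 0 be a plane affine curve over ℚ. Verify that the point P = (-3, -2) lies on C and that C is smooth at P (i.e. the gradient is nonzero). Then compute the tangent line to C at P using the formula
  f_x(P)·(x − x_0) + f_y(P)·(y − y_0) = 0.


Tangent line at P: 4*x - 5*y + 2 = 0.

Step 1: f(-3, -2) = 0, so P lies on C.
Step 2: partial derivatives
  f_x(x, y) = -2*x - 2, f_y(x, y) = 2*y - 1.
  f_x(P) = 4, f_y(P) = -5 (gradient nonzero, so P is smooth).
Step 3: tangent line at P: 4·(x − -3) + -5·(y − -2) = 0.
Expanding: 4*x - 5*y + 2 = 0.


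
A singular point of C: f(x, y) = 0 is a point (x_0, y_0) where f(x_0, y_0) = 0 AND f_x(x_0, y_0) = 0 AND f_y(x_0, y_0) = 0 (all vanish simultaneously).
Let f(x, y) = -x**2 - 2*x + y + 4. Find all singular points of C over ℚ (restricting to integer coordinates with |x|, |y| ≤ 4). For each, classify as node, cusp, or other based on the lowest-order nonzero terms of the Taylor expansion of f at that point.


No singular points in the scanned grid; C is smooth there.

Compute partial derivatives:
  f_x = -2*x - 2.
  f_y = 1.
f_y = 1 is a nonzero constant, so f_y never vanishes: no point (x, y) can satisfy f = f_x = f_y = 0. In particular no (x, y) ∈ {−4, ..., 4}² is singular; the curve is smooth.


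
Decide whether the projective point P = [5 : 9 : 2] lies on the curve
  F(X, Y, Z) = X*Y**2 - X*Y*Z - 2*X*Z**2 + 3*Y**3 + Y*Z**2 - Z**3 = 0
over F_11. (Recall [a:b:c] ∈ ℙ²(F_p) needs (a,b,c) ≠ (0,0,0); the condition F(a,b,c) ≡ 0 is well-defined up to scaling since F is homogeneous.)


F(5,9,2) ≡ 4 (mod 11); P is NOT on the curve.

Evaluate F(5, 9, 2) term-by-term (mod 11).
  X*Y**2 ↦ 1·5·81·1 = 405
  -X*Y*Z ↦ -1·5·9·2 = -90
  -2*X*Z**2 ↦ -2·5·1·4 = -40
  3*Y**3 ↦ 3·1·729·1 = 2187
  Y*Z**2 ↦ 1·1·9·4 = 36
  -Z**3 ↦ -1·1·1·8 = -8
Sum: F(5, 9, 2) = (405) + (-90) + (-40) + (2187) + (36) + (-8) = 2490.
Reducing mod 11: 2490 ≡ 4 (mod 11).
Since F(a, b, c) ≡ 4 ≠ 0 (mod 11), P does NOT lie on the curve.


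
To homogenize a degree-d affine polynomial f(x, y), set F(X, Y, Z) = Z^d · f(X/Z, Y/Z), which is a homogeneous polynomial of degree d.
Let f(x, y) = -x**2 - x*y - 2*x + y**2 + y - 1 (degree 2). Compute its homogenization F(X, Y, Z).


F(X, Y, Z) = -X**2 - X*Y - 2*X*Z + Y**2 + Y*Z - Z**2

deg(f) = 2.
Substitute x = X/Z, y = Y/Z into f, then multiply by Z^2.
  monomial -1·x^2·y^0 ↦ -1·X^2·Y^0·Z^0.
  monomial -1·x^1·y^1 ↦ -1·X^1·Y^1·Z^0.
  monomial -2·x^1·y^0 ↦ -2·X^1·Y^0·Z^1.
  monomial 1·x^0·y^2 ↦ 1·X^0·Y^2·Z^0.
  monomial 1·x^0·y^1 ↦ 1·X^0·Y^1·Z^1.
  monomial -1·x^0·y^0 ↦ -1·X^0·Y^0·Z^2.
Collecting: F(X, Y, Z) = -X**2 - X*Y - 2*X*Z + Y**2 + Y*Z - Z**2.


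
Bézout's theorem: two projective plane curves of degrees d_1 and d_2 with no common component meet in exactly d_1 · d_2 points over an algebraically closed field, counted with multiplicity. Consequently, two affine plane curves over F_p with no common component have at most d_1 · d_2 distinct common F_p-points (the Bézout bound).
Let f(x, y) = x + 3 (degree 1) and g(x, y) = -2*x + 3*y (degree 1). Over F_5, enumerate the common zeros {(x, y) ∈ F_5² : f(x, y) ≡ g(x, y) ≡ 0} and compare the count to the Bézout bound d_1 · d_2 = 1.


Common zeros: {(2, 3)}; count = 1; Bézout bound = 1.

deg(f) = 1, deg(g) = 1, so Bézout bound = 1.
Scan x ∈ F_5. For each x, list the y ∈ F_5 with f(x, y) ≡ 0 and those with g(x, y) ≡ 0 (mod 5); the common zeros in that column are the intersection.
  x = 0: f ≡ 0 at y ∈ ∅; g ≡ 0 at y ∈ {0}; common: ∅.
  x = 1: f ≡ 0 at y ∈ ∅; g ≡ 0 at y ∈ {4}; common: ∅.
  x = 2: f ≡ 0 at y ∈ {0, 1, 2, 3, 4}; g ≡ 0 at y ∈ {3}; common: {3}.
  x = 3: f ≡ 0 at y ∈ ∅; g ≡ 0 at y ∈ {2}; common: ∅.
  x = 4: f ≡ 0 at y ∈ ∅; g ≡ 0 at y ∈ {1}; common: ∅.
Collecting: common zeros = {(2, 3)}, so the count is 1.
Comparison with the Bézout bound: 1 ≤ 1 = deg(f)·deg(g), as expected for curves with no common component (the bound is attained).


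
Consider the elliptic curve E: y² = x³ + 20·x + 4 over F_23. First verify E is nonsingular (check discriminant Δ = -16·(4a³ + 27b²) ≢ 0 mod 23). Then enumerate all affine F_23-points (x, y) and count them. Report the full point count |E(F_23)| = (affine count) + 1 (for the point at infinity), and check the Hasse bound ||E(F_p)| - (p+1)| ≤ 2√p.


Affine points = {(0, 2), (0, 21), (1, 5), (1, 18), (2, 11), (2, 12), (6, 8), (6, 15), (7, 2), (7, 21), (8, 3), (8, 20), (9, 4), (9, 19), (10, 10), (10, 13), (13, 0), (16, 2), (16, 21), (17, 6), (17, 17), (18, 3), (18, 20), (20, 3), (20, 20), (21, 5), (21, 18), (22, 11), (22, 12)}; affine count = 29; |E(F_23)| = 30.

Discriminant check: Δ ∝ 4a³ + 27b² = 4·20³ + 27·4² = 4·8000 + 27·16 ≡ 2 (mod 23). Nonzero ⇒ E is nonsingular.
For each x ∈ F_23, compute rhs = x³ + 20·x + 4 mod 23, then count y ∈ F_23 with y² ≡ rhs.
  x = 0: rhs = 4, matching y values: 2, 21 (2 points).
  x = 1: rhs = 2, matching y values: 5, 18 (2 points).
  x = 2: rhs = 6, matching y values: 11, 12 (2 points).
  x = 3: rhs = 22, matching y values: none (0 points).
  x = 4: rhs = 10, matching y values: none (0 points).
  x = 5: rhs = 22, matching y values: none (0 points).
  x = 6: rhs = 18, matching y values: 8, 15 (2 points).
  x = 7: rhs = 4, matching y values: 2, 21 (2 points).
  x = 8: rhs = 9, matching y values: 3, 20 (2 points).
  x = 9: rhs = 16, matching y values: 4, 19 (2 points).
  x = 10: rhs = 8, matching y values: 10, 13 (2 points).
  x = 11: rhs = 14, matching y values: none (0 points).
  x = 12: rhs = 17, matching y values: none (0 points).
  x = 13: rhs = 0, matching y values: 0 (1 points).
  x = 14: rhs = 15, matching y values: none (0 points).
  x = 15: rhs = 22, matching y values: none (0 points).
  x = 16: rhs = 4, matching y values: 2, 21 (2 points).
  x = 17: rhs = 13, matching y values: 6, 17 (2 points).
  x = 18: rhs = 9, matching y values: 3, 20 (2 points).
  x = 19: rhs = 21, matching y values: none (0 points).
  x = 20: rhs = 9, matching y values: 3, 20 (2 points).
  x = 21: rhs = 2, matching y values: 5, 18 (2 points).
  x = 22: rhs = 6, matching y values: 11, 12 (2 points).
Total affine count: 29.
Full point count |E(F_23)| = 29 + 1 = 30.
Hasse bound: |30 − (23+1)| = |6| = 6 ≤ 2√23 ≈ 9.5917 ✓.


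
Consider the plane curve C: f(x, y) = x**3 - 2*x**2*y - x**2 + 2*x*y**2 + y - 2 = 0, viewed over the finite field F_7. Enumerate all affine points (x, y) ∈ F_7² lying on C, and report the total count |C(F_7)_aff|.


Affine F_7-points: {(0, 2), (4, 5), (5, 0), (6, 1), (6, 2)}; count = 5.

For each of the 49 pairs (x, y) ∈ F_7², evaluate f(x, y) mod 7. Record the zeros.
  x = 0: [0↦5, 1↦6, 2↦0, 3↦1, 4↦2, 5↦3, 6↦4]  zeros at y ∈ {2}
  x = 1: [0↦5, 1↦6, 2↦4, 3↦6, 4↦5, 5↦1, 6↦1]  zeros at y ∈ ∅
  x = 2: [0↦2, 1↦6, 2↦4, 3↦3, 4↦3, 5↦4, 6↦6]  zeros at y ∈ ∅
  x = 3: [0↦2, 1↦5, 2↦6, 3↦5, 4↦2, 5↦4, 6↦4]  zeros at y ∈ ∅
  x = 4: [0↦4, 1↦2, 2↦2, 3↦4, 4↦1, 5↦0, 6↦1]  zeros at y ∈ {5}
  x = 5: [0↦0, 1↦3, 2↦5, 3↦6, 4↦6, 5↦5, 6↦3]  zeros at y ∈ {0}
  x = 6: [0↦3, 1↦0, 2↦0, 3↦3, 4↦2, 5↦4, 6↦2]  zeros at y ∈ {1, 2}
Collecting zeros: affine points = {(0, 2), (4, 5), (5, 0), (6, 1), (6, 2)}.
Total count |C(F_7)_aff| = 5.


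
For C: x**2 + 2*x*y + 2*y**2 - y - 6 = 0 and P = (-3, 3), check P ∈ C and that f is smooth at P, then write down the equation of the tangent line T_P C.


Tangent line at P: 5*y - 15 = 0.

Step 1: f(-3, 3) = 0, so P lies on C.
Step 2: partial derivatives
  f_x(x, y) = 2*x + 2*y, f_y(x, y) = 2*x + 4*y - 1.
  f_x(P) = 0, f_y(P) = 5 (gradient nonzero, so P is smooth).
Step 3: tangent line at P: 0·(x − -3) + 5·(y − 3) = 0.
Expanding: 5*y - 15 = 0.


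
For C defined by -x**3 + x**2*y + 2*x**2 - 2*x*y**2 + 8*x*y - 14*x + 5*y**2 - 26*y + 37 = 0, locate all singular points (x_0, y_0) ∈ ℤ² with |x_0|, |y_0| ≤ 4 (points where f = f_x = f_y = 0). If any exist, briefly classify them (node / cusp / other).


Singular points: {(2, 3)}; classification: node.

Compute partial derivatives:
  f_x = -3*x**2 + 2*x*y + 4*x - 2*y**2 + 8*y - 14.
  f_y = x**2 - 4*x*y + 8*x + 10*y - 26.
Scan x_0 ∈ {−4, ..., 4}. For each x_0, f_y(x_0, y) is a polynomial in y; find its integer roots y ∈ {−4, ..., 4}, then test f_x and f at those candidates.
  x = -4: f_y(-4, y) = 26*y - 42; no integer root y with |y| ≤ 4.
  x = -3: f_y(-3, y) = 22*y - 41; no integer root y with |y| ≤ 4.
  x = -2: f_y(-2, y) = 18*y - 38; no integer root y with |y| ≤ 4.
  x = -1: f_y(-1, y) = 14*y - 33; no integer root y with |y| ≤ 4.
  x = 0: f_y(0, y) = 10*y - 26; no integer root y with |y| ≤ 4.
  x = 1: f_y(1, y) = 6*y - 17; no integer root y with |y| ≤ 4.
  x = 2: f_y(2, y) = 2*y - 6; vanishes at y ∈ {3}. (2, 3): f_x = 0, f = 0 — SINGULAR.
  x = 3: f_y(3, y) = 7 - 2*y; no integer root y with |y| ≤ 4.
  x = 4: f_y(4, y) = 22 - 6*y; no integer root y with |y| ≤ 4.
Only singular point on the grid: (2, 3).
Classify: substitute x = 2 + u, y = 3 + v and expand: f = -u**3 + u**2*v - u**2 - 2*u*v**2 + v**2.
No constant or linear terms (consistent with a singular point). Quadratic part: -u**2 + v**2. Cubic part: -u**3 + u**2*v - 2*u*v**2.
The quadratic part v**2 - u**2 = (v − u)(v + u) splits into two distinct linear factors, so there are two distinct tangent lines y − 3 = ±(x − 2) — this is a node (ordinary double point).
Classification: node.
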